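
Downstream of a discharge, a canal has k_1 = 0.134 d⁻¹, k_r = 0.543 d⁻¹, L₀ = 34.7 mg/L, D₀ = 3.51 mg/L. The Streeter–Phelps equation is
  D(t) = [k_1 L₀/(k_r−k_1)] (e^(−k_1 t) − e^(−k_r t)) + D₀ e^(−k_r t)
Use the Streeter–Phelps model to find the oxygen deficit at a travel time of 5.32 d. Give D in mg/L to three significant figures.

D ≈ 5.14 mg/L

k_1 L₀/(k_r−k_1) = 0.134×34.7/(0.543−0.134) = 4.650/0.4090 = 11.37 mg/L.
e^(−k_1 t) = e^(−0.134×5.320) = 0.4902; e^(−k_r t) = e^(−0.543×5.320) = 0.05565.
D = 11.37 × (0.4902 − 0.05565) + 3.51 × 0.05565 = 4.941 + 0.1953 = 5.136 mg/L.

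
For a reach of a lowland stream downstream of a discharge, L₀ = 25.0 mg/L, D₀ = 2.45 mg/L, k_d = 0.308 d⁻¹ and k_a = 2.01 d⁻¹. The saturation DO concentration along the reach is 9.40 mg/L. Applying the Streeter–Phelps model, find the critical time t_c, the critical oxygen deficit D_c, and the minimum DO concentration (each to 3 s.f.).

With k_a/k_d = 6.526 and 1 − D₀(k_a−k_d)/(k_d L₀) = 0.4585,
t_c = ln(6.526 × 0.4585) / (2.01 − 0.308) = ln(2.992) / 1.702 = 1.096/1.702 = 0.6439 d.
L(t_c) = L₀ e^(−k_d t_c) = 25.0 × 0.8201 = 20.50 mg/L, and at the critical point k_a D_c = k_d L, so D_c = (0.308/2.01) × 20.50 = 3.142 mg/L.
Minimum DO = C_s − D_c = 9.40 − 3.142 = 6.258 mg/L.

t_c ≈ 0.644 d; D_c ≈ 3.14 mg/L; min DO ≈ 6.26 mg/L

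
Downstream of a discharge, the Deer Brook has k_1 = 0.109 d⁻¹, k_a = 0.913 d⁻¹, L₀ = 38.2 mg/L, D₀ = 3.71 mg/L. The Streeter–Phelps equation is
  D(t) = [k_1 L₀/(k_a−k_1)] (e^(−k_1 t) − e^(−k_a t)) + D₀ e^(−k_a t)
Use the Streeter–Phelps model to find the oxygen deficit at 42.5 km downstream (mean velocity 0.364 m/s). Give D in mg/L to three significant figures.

Travel time t = x/v = 42.5 km / (0.364 m/s) = 42500 m / 0.364 m/s = 116800 s = 1.351 d.
k_1 L₀/(k_a−k_1) = 0.109×38.2/(0.913−0.109) = 4.164/0.8040 = 5.179 mg/L.
e^(−k_1 t) = e^(−0.109×1.351) = 0.8630; e^(−k_a t) = e^(−0.913×1.351) = 0.2912.
D = 5.179 × (0.8630 − 0.2912) + 3.71 × 0.2912 = 2.962 + 1.080 = 4.042 mg/L.

D ≈ 4.04 mg/L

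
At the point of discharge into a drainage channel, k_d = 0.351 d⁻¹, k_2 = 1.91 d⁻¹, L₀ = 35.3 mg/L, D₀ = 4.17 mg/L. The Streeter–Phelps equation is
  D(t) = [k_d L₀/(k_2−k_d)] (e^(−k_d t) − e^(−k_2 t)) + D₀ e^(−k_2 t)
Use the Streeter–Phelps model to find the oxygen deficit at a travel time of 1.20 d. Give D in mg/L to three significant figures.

D ≈ 4.83 mg/L

k_d L₀/(k_2−k_d) = 0.351×35.3/(1.91−0.351) = 12.39/1.559 = 7.948 mg/L.
e^(−k_d t) = e^(−0.351×1.200) = 0.6563; e^(−k_2 t) = e^(−1.91×1.200) = 0.1011.
D = 7.948 × (0.6563 − 0.1011) + 4.17 × 0.1011 = 4.412 + 0.4214 = 4.834 mg/L.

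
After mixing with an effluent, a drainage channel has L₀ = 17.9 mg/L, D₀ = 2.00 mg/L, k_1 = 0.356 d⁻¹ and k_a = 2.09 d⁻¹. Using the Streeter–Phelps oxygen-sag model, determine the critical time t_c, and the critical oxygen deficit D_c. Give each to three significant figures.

At the critical point dD/dt = 0, so k_1 L₀ e^(−k_1 t) = k_a D. Substituting D(t) from the Streeter–Phelps equation and solving for t gives
t_c = ln[(k_a/k_1)(1 − D₀(k_a−k_1)/(k_1 L₀))] / (k_a−k_1).
Here k_a−k_1 = 1.734 d⁻¹ and 1 − D₀(k_a−k_1)/(k_1 L₀) = 1 − 2.00×1.734/(0.356×17.9) = 0.4558, so
t_c = ln(5.871 × 0.4558) / 1.734 = 0.9842 / 1.734 = 0.5676 d.
D_c = (k_1/k_a) L₀ e^(−k_1 t_c) = (0.356/2.09) × 17.9 × e^(−0.356×0.5676) = 0.1703 × 17.9 × 0.8170 = 2.491 mg/L.

t_c ≈ 0.568 d; D_c ≈ 2.49 mg/L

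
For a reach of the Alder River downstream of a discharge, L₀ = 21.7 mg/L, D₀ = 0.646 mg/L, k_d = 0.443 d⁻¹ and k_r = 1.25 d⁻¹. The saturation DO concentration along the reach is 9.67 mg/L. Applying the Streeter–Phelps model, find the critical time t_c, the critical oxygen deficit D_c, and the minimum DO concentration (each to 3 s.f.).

t_c ≈ 1.22 d; D_c ≈ 4.49 mg/L; min DO ≈ 5.18 mg/L

At the critical point dD/dt = 0, so k_d L₀ e^(−k_d t) = k_r D. Substituting D(t) from the Streeter–Phelps equation and solving for t gives
t_c = ln[(k_r/k_d)(1 − D₀(k_r−k_d)/(k_d L₀))] / (k_r−k_d).
Here k_r−k_d = 0.8070 d⁻¹ and 1 − D₀(k_r−k_d)/(k_d L₀) = 1 − 0.646×0.8070/(0.443×21.7) = 0.9458, so
t_c = ln(2.822 × 0.9458) / 0.8070 = 0.9816 / 0.8070 = 1.216 d.
L(t_c) = L₀ e^(−k_d t_c) = 21.7 × 0.5834 = 12.66 mg/L, and at the critical point k_r D_c = k_d L, so D_c = (0.443/1.25) × 12.66 = 4.487 mg/L.
Minimum DO = C_s − D_c = 9.67 − 4.487 = 5.183 mg/L.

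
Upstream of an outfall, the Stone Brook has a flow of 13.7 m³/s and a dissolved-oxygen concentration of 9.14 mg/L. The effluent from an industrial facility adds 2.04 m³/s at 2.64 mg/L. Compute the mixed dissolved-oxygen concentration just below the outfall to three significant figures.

8.30 mg/L

Flow-weighted mixing: C = (Q_r C_r + Q_w C_w)/(Q_r + Q_w)
= (13.7×9.14 + 2.04×2.64)/(13.7 + 2.04) = 130.6/15.74 = 8.298 mg/L.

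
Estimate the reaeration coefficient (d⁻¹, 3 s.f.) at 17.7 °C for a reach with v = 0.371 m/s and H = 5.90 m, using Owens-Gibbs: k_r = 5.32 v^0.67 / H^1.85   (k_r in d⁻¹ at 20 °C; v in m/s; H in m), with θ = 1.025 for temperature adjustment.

k_r ≈ 0.0970 d⁻¹

k_r(20) = 5.32 × 0.371^0.67 / 5.90^1.85 = 5.32 × 0.5146 / 26.67 = 0.1026 d⁻¹.
k_r(17.7) = 0.1026 × 1.025^(17.7−20) = 0.1026 × 0.9448 = 0.09697 d⁻¹.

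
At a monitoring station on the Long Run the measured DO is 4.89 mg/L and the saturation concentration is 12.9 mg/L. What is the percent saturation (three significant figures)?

37.9 % saturation

% saturation = C/C_s × 100 = 4.89/12.9 × 100 = 37.9 %.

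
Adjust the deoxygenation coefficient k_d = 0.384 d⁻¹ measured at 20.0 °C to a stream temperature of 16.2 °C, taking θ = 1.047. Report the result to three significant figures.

k_d ≈ 0.323 d⁻¹

k_d(T₂) = k_d(T₁) · θ^(T₂−T₁) = 0.384 × 1.047^(16.2−20.0)
= 0.384 × 1.047^-3.80 = 0.384 × 0.8399 = 0.3225 d⁻¹.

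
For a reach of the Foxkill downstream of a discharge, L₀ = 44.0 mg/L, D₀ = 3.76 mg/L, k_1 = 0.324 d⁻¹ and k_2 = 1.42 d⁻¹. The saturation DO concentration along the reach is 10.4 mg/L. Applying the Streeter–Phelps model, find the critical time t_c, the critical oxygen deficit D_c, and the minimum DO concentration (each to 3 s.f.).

At the critical point dD/dt = 0, so k_1 L₀ e^(−k_1 t) = k_2 D. Substituting D(t) from the Streeter–Phelps equation and solving for t gives
t_c = ln[(k_2/k_1)(1 − D₀(k_2−k_1)/(k_1 L₀))] / (k_2−k_1).
Here k_2−k_1 = 1.096 d⁻¹ and 1 − D₀(k_2−k_1)/(k_1 L₀) = 1 − 3.76×1.096/(0.324×44.0) = 0.7109, so
t_c = ln(4.383 × 0.7109) / 1.096 = 1.136 / 1.096 = 1.037 d.
D_c = (k_1/k_2) L₀ e^(−k_1 t_c) = (0.324/1.42) × 44.0 × e^(−0.324×1.037) = 0.2282 × 44.0 × 0.7146 = 7.175 mg/L.
Minimum DO = C_s − D_c = 10.4 − 7.175 = 3.225 mg/L.

t_c ≈ 1.04 d; D_c ≈ 7.17 mg/L; min DO ≈ 3.23 mg/L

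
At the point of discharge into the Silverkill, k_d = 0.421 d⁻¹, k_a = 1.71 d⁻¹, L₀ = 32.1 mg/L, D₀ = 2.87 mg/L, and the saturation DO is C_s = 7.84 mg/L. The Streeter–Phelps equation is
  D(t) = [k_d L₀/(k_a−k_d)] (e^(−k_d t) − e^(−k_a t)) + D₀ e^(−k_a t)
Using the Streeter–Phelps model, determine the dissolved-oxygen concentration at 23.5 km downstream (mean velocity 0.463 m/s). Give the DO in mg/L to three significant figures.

DO ≈ 2.44 mg/L

Travel time t = x/v = 23.5 km / (0.463 m/s) = 23500 m / 0.463 m/s = 50760 s = 0.5875 d.
k_d L₀/(k_a−k_d) = 0.421×32.1/(1.71−0.421) = 13.51/1.289 = 10.48 mg/L.
e^(−k_d t) = e^(−0.421×0.5875) = 0.7809; e^(−k_a t) = e^(−1.71×0.5875) = 0.3662.
D = 10.48 × (0.7809 − 0.3662) + 2.87 × 0.3662 = 4.348 + 1.051 = 5.399 mg/L.
DO = C_s − D = 7.84 − 5.399 = 2.441 mg/L.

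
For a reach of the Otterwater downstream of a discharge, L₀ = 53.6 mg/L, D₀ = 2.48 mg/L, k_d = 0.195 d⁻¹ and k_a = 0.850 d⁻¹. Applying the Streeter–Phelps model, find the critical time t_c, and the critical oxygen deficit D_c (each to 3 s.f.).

At the critical point dD/dt = 0, so k_d L₀ e^(−k_d t) = k_a D. Substituting D(t) from the Streeter–Phelps equation and solving for t gives
t_c = ln[(k_a/k_d)(1 − D₀(k_a−k_d)/(k_d L₀))] / (k_a−k_d).
Here k_a−k_d = 0.6550 d⁻¹ and 1 − D₀(k_a−k_d)/(k_d L₀) = 1 − 2.48×0.6550/(0.195×53.6) = 0.8446, so
t_c = ln(4.359 × 0.8446) / 0.6550 = 1.303 / 0.6550 = 1.990 d.
D_c = (k_d/k_a) L₀ e^(−k_d t_c) = (0.195/0.850) × 53.6 × e^(−0.195×1.990) = 0.2294 × 53.6 × 0.6784 = 8.342 mg/L.

t_c ≈ 1.99 d; D_c ≈ 8.34 mg/L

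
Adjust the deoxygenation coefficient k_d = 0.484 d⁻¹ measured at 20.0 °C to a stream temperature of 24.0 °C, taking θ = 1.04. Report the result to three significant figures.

k_d(T₂) = k_d(T₁) · θ^(T₂−T₁) = 0.484 × 1.04^(24.0−20.0)
= 0.484 × 1.04^4.00 = 0.484 × 1.170 = 0.5662 d⁻¹.

k_d ≈ 0.566 d⁻¹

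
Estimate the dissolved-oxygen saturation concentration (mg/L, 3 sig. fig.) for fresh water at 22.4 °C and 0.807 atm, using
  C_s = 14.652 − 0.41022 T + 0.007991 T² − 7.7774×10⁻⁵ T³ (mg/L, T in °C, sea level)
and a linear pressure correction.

At sea level: C_s = 14.652 − 0.41022×22.4 + 0.007991×22.4² − 7.7774×10⁻⁵×22.4³ = 8.599 mg/L.
Pressure correction: C_s' = 8.599 × 0.807 = 6.939 mg/L.

C_s ≈ 6.94 mg/L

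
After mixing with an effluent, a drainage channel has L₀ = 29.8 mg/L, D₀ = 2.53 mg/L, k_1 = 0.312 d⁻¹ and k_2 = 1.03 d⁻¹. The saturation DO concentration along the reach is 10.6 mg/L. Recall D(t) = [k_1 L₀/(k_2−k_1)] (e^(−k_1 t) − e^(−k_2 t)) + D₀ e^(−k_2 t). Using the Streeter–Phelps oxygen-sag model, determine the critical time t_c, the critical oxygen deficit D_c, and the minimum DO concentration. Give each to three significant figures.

t_c = [1/(k_2−k_1)] ln[(k_2/k_1)(1 − D₀(k_2−k_1)/(k_1 L₀))]
= [1/(1.03−0.312)] ln[(1.03/0.312)(1 − 2.53×0.7180/(0.312×29.8))]
= (1/0.7180) ln[3.301 × 0.8046] = 1.393 × ln(2.656) = 1.393 × 0.9769 = 1.361 d.
L(t_c) = L₀ e^(−k_1 t_c) = 29.8 × 0.6541 = 19.49 mg/L, and at the critical point k_2 D_c = k_1 L, so D_c = (0.312/1.03) × 19.49 = 5.904 mg/L.
Minimum DO = C_s − D_c = 10.6 − 5.904 = 4.696 mg/L.

t_c ≈ 1.36 d; D_c ≈ 5.90 mg/L; min DO ≈ 4.70 mg/L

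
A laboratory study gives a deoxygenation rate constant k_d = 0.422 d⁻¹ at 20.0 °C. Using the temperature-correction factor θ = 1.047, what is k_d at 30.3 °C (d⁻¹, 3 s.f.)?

k_d ≈ 0.677 d⁻¹

k_d(T₂) = k_d(T₁) · θ^(T₂−T₁) = 0.422 × 1.047^(30.3−20.0)
= 0.422 × 1.047^10.3 = 0.422 × 1.605 = 0.6773 d⁻¹.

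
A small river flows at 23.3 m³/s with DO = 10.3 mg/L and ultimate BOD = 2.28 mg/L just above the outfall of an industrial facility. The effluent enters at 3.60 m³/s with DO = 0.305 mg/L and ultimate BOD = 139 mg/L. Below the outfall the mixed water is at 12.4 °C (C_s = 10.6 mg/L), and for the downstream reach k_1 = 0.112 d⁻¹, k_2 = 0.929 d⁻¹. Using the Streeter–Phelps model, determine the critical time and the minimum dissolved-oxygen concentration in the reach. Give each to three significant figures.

t_c ≈ 1.53 d; minimum DO ≈ 8.51 mg/L

Mixed DO = (23.3×10.3 + 3.60×0.305)/(23.3+3.60) = 241.1/26.90 = 8.962 mg/L.
Mixed L₀ = (23.3×2.28 + 3.60×139)/(26.90) = 553.5/26.90 = 20.58 mg/L.
Initial deficit D₀ = C_s − DO₀ = 10.6 − 8.962 = 1.638 mg/L.
t_c = (1/0.8170) ln[(0.929/0.112)(1 − 1.638×0.8170/(0.112×20.58))] = 1.224 × ln(3.479) = 1.526 d.
D_c = (0.112/0.929) × 20.58 × e^(−0.112×1.526) = 0.1206 × 20.58 × 0.8429 = 2.091 mg/L.
Minimum DO = 10.6 − 2.091 = 8.509 mg/L.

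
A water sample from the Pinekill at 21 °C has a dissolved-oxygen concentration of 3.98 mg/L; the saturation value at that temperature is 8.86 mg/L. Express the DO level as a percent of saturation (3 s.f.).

% saturation = C/C_s × 100 = 3.98/8.86 × 100 = 44.9 %.

44.9 % saturation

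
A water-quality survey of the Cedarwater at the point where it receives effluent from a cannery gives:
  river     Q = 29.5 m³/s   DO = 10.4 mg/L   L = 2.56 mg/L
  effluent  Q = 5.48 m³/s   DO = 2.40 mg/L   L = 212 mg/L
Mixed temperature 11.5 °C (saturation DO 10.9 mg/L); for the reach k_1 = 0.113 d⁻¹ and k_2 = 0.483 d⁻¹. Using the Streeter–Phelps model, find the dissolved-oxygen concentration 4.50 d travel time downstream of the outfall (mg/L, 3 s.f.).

DO ≈ 5.43 mg/L

Mixed DO = (29.5×10.4 + 5.48×2.40)/(29.5+5.48) = 320.0/34.98 = 9.147 mg/L.
Mixed L₀ = (29.5×2.56 + 5.48×212)/(34.98) = 1237/34.98 = 35.37 mg/L.
Initial deficit D₀ = C_s − DO₀ = 10.9 − 9.147 = 1.753 mg/L.
D(4.50) = [0.113×35.37/(0.483−0.113)](e^(−0.113×4.50) − e^(−0.483×4.50)) + 1.753 e^(−0.483×4.50)
= 10.80 × (0.6014 − 0.1138) + 1.753 × 0.1138 = 5.467 mg/L.
DO = 10.9 − 5.467 = 5.433 mg/L.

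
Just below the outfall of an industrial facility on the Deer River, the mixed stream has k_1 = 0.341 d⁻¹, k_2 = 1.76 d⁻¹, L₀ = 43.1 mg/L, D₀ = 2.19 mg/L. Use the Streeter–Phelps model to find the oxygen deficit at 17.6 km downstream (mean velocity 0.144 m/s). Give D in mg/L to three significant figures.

D ≈ 5.72 mg/L

Travel time t = x/v = 17.6 km / (0.144 m/s) = 17600 m / 0.144 m/s = 122200 s = 1.415 d.
k_1 L₀/(k_2−k_1) = 0.341×43.1/(1.76−0.341) = 14.70/1.419 = 10.36 mg/L.
e^(−k_1 t) = e^(−0.341×1.415) = 0.6173; e^(−k_2 t) = e^(−1.76×1.415) = 0.08293.
D = 10.36 × (0.6173 − 0.08293) + 2.19 × 0.08293 = 5.535 + 0.1816 = 5.716 mg/L.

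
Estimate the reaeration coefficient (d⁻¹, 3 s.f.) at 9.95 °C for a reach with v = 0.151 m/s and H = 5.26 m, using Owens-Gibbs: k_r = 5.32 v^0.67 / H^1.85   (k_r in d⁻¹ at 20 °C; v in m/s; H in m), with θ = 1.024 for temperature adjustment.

k_r(20) = 5.32 × 0.151^0.67 / 5.26^1.85 = 5.32 × 0.2818 / 21.57 = 0.06950 d⁻¹.
k_r(9.95) = 0.06950 × 1.024^(9.95−20) = 0.06950 × 0.7879 = 0.05476 d⁻¹.

k_r ≈ 0.0548 d⁻¹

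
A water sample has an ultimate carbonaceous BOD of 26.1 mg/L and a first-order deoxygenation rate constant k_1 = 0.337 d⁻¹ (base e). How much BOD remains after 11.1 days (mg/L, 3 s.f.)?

L_t = L₀ e^(−k_1 t) = 26.1 × e^(−0.337×11.1) = 26.1 × 0.02374 = 0.6195 mg/L.

L ≈ 0.620 mg/L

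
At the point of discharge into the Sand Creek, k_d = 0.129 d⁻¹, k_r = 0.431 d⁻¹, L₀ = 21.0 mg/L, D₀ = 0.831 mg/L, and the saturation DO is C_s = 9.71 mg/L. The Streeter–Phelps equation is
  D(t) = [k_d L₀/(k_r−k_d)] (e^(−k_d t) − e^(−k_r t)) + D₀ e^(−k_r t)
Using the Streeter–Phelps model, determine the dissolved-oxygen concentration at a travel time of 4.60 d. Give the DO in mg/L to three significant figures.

k_d L₀/(k_r−k_d) = 0.129×21.0/(0.431−0.129) = 2.709/0.3020 = 8.970 mg/L.
e^(−k_d t) = e^(−0.129×4.600) = 0.5524; e^(−k_r t) = e^(−0.431×4.600) = 0.1377.
D = 8.970 × (0.5524 − 0.1377) + 0.831 × 0.1377 = 3.720 + 0.1144 = 3.835 mg/L.
DO = C_s − D = 9.71 − 3.835 = 5.875 mg/L.

DO ≈ 5.88 mg/L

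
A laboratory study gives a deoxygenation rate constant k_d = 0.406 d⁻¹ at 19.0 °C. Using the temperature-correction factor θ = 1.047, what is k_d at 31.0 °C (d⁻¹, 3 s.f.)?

k_d(T₂) = k_d(T₁) · θ^(T₂−T₁) = 0.406 × 1.047^(31.0−19.0)
= 0.406 × 1.047^12.0 = 0.406 × 1.735 = 0.7045 d⁻¹.

k_d ≈ 0.705 d⁻¹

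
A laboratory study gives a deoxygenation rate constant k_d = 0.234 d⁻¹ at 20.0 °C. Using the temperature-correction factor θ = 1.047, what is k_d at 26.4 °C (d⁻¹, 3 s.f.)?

k_d(T₂) = k_d(T₁) · θ^(T₂−T₁) = 0.234 × 1.047^(26.4−20.0)
= 0.234 × 1.047^6.40 = 0.234 × 1.342 = 0.3140 d⁻¹.

k_d ≈ 0.314 d⁻¹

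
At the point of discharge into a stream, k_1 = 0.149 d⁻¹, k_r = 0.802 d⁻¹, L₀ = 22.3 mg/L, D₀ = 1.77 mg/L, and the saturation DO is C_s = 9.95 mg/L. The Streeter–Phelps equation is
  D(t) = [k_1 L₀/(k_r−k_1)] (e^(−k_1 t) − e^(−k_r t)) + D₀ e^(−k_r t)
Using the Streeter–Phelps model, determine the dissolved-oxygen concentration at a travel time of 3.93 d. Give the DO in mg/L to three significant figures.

k_1 L₀/(k_r−k_1) = 0.149×22.3/(0.802−0.149) = 3.323/0.6530 = 5.088 mg/L.
e^(−k_1 t) = e^(−0.149×3.930) = 0.5568; e^(−k_r t) = e^(−0.802×3.930) = 0.04277.
D = 5.088 × (0.5568 − 0.04277) + 1.77 × 0.04277 = 2.615 + 0.07571 = 2.691 mg/L.
DO = C_s − D = 9.95 − 2.691 = 7.259 mg/L.

DO ≈ 7.26 mg/L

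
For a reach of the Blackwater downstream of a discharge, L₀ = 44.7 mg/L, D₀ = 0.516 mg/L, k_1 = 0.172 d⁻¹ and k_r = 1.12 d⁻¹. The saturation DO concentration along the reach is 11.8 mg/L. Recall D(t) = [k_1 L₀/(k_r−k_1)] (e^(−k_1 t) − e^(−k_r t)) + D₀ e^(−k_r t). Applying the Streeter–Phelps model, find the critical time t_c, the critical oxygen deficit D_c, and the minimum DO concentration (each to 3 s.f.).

t_c ≈ 1.91 d; D_c ≈ 4.95 mg/L; min DO ≈ 6.85 mg/L

t_c = [1/(k_r−k_1)] ln[(k_r/k_1)(1 − D₀(k_r−k_1)/(k_1 L₀))]
= [1/(1.12−0.172)] ln[(1.12/0.172)(1 − 0.516×0.9480/(0.172×44.7))]
= (1/0.9480) ln[6.512 × 0.9364] = 1.055 × ln(6.097) = 1.055 × 1.808 = 1.907 d.
L(t_c) = L₀ e^(−k_1 t_c) = 44.7 × 0.7204 = 32.20 mg/L, and at the critical point k_r D_c = k_1 L, so D_c = (0.172/1.12) × 32.20 = 4.945 mg/L.
Minimum DO = C_s − D_c = 11.8 − 4.945 = 6.855 mg/L.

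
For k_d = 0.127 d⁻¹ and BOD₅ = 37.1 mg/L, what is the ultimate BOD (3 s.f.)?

BOD₅ = L₀(1 − e^(−5k_d)) ⇒ L₀ = BOD₅ / (1 − e^(−5×0.127))
= 37.1 / (1 − 0.5299) = 37.1 / 0.4701 = 78.93 mg/L.

L₀ ≈ 78.9 mg/L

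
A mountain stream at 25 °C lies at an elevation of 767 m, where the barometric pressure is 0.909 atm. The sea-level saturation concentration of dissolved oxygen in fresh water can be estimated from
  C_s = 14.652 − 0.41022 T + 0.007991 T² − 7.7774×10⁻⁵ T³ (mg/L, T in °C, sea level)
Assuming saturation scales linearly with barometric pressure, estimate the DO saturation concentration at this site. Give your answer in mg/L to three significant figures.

C_s ≈ 7.43 mg/L

At sea level: C_s = 14.652 − 0.41022×25 + 0.007991×25² − 7.7774×10⁻⁵×25³ = 8.176 mg/L.
Pressure correction: C_s' = 8.176 × 0.909 = 7.432 mg/L.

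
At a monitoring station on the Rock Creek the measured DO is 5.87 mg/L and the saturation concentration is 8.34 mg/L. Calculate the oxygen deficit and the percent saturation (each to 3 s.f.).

D ≈ 2.47 mg/L; 70.4 % saturation

D = C_s − C = 8.34 − 5.87 = 2.47 mg/L.
% saturation = 5.87/8.34 × 100 = 70.4 %.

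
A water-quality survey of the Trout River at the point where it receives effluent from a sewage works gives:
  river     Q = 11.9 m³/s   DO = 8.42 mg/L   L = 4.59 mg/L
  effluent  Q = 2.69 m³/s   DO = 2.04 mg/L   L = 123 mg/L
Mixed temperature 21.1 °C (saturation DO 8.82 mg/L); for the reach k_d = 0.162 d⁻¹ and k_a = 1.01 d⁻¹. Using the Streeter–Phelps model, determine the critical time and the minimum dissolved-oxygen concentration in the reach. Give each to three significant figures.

Mixed DO = (11.9×8.42 + 2.69×2.04)/(11.9+2.69) = 105.7/14.59 = 7.244 mg/L.
Mixed L₀ = (11.9×4.59 + 2.69×123)/(14.59) = 385.5/14.59 = 26.42 mg/L.
Initial deficit D₀ = C_s − DO₀ = 8.82 − 7.244 = 1.576 mg/L.
t_c = (1/0.8480) ln[(1.01/0.162)(1 − 1.576×0.8480/(0.162×26.42))] = 1.179 × ln(4.288) = 1.717 d.
D_c = (0.162/1.01) × 26.42 × e^(−0.162×1.717) = 0.1604 × 26.42 × 0.7572 = 3.209 mg/L.
Minimum DO = 8.82 − 3.209 = 5.611 mg/L.

t_c ≈ 1.72 d; minimum DO ≈ 5.61 mg/L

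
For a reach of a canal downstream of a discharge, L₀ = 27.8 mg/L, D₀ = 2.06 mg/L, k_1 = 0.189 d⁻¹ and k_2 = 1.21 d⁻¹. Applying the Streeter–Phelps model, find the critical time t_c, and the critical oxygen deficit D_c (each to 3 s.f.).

t_c = [1/(k_2−k_1)] ln[(k_2/k_1)(1 − D₀(k_2−k_1)/(k_1 L₀))]
= [1/(1.21−0.189)] ln[(1.21/0.189)(1 − 2.06×1.021/(0.189×27.8))]
= (1/1.021) ln[6.402 × 0.5997] = 0.9794 × ln(3.839) = 0.9794 × 1.345 = 1.318 d.
D_c = (k_1/k_2) L₀ e^(−k_1 t_c) = (0.189/1.21) × 27.8 × e^(−0.189×1.318) = 0.1562 × 27.8 × 0.7796 = 3.385 mg/L.

t_c ≈ 1.32 d; D_c ≈ 3.39 mg/L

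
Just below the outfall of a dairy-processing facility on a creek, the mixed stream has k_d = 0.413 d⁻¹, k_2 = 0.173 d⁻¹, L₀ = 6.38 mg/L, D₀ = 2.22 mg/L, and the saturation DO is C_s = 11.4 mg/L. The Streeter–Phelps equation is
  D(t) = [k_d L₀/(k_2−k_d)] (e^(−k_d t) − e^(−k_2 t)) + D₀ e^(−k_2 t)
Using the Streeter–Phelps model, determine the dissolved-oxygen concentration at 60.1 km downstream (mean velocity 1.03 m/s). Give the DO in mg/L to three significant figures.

DO ≈ 7.96 mg/L

Travel time t = x/v = 60.1 km / (1.03 m/s) = 60100 m / 1.03 m/s = 58350 s = 0.6753 d.
k_d L₀/(k_2−k_d) = 0.413×6.38/(0.173−0.413) = 2.635/-0.2400 = -10.98 mg/L.
e^(−k_d t) = e^(−0.413×0.6753) = 0.7566; e^(−k_2 t) = e^(−0.173×0.6753) = 0.8897.
D = -10.98 × (0.7566 − 0.8897) + 2.22 × 0.8897 = 1.462 + 1.975 = 3.437 mg/L.
DO = C_s − D = 11.4 − 3.437 = 7.963 mg/L.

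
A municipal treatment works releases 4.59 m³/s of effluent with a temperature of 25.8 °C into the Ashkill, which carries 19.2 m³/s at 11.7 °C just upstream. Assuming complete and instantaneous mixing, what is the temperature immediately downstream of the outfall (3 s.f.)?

14.4 °C

Flow-weighted mixing: C = (Q_r C_r + Q_w C_w)/(Q_r + Q_w)
= (19.2×11.7 + 4.59×25.8)/(19.2 + 4.59) = 343.1/23.79 = 14.42 °C.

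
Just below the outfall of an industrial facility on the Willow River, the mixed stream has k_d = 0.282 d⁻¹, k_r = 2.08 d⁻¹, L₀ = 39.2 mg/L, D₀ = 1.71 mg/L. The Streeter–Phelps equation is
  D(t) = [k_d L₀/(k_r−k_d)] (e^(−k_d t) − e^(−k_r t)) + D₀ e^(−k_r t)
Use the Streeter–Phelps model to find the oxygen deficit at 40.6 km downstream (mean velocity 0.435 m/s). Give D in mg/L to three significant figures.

D ≈ 4.06 mg/L

Travel time t = x/v = 40.6 km / (0.435 m/s) = 40600 m / 0.435 m/s = 93330 s = 1.080 d.
k_d L₀/(k_r−k_d) = 0.282×39.2/(2.08−0.282) = 11.05/1.798 = 6.148 mg/L.
e^(−k_d t) = e^(−0.282×1.080) = 0.7374; e^(−k_r t) = e^(−2.08×1.080) = 0.1057.
D = 6.148 × (0.7374 − 0.1057) + 1.71 × 0.1057 = 3.884 + 0.1808 = 4.064 mg/L.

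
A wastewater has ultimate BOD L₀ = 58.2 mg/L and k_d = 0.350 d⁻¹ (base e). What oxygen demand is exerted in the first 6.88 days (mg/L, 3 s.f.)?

y ≈ 53.0 mg/L

y_t = L₀(1 − e^(−k_d t)) = 58.2 × (1 − e^(−0.350×6.88))
= 58.2 × (1 − 0.09000) = 58.2 × 0.9100 = 52.96 mg/L.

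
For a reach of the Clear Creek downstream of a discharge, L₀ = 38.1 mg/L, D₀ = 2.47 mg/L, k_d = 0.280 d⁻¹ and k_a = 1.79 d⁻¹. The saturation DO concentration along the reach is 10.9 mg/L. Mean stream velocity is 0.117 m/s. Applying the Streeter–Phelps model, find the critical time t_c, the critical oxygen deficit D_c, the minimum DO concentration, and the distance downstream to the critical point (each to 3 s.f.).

t_c ≈ 0.944 d; D_c ≈ 4.58 mg/L; min DO ≈ 6.32 mg/L; x_c ≈ 9.54 km

t_c = [1/(k_a−k_d)] ln[(k_a/k_d)(1 − D₀(k_a−k_d)/(k_d L₀))]
= [1/(1.79−0.280)] ln[(1.79/0.280)(1 − 2.47×1.510/(0.280×38.1))]
= (1/1.510) ln[6.393 × 0.6504] = 0.6623 × ln(4.158) = 0.6623 × 1.425 = 0.9437 d.
L(t_c) = L₀ e^(−k_d t_c) = 38.1 × 0.7678 = 29.25 mg/L, and at the critical point k_a D_c = k_d L, so D_c = (0.280/1.79) × 29.25 = 4.576 mg/L.
Minimum DO = C_s − D_c = 10.9 − 4.576 = 6.324 mg/L.
x_c = v t_c = 0.117 m/s × 0.9437 d × 86400 s/d = 9540 m ≈ 9.54 km.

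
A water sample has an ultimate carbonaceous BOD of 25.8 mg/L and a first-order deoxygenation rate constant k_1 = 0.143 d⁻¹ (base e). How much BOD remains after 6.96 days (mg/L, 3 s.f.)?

L_t = L₀ e^(−k_1 t) = 25.8 × e^(−0.143×6.96) = 25.8 × 0.3696 = 9.536 mg/L.

L ≈ 9.54 mg/L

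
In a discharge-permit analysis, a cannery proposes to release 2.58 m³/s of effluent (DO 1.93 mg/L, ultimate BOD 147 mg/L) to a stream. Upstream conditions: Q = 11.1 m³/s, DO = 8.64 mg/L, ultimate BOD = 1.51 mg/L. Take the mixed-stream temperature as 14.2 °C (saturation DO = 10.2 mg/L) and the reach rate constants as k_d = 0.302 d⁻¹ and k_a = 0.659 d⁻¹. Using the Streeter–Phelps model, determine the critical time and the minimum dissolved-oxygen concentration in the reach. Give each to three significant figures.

t_c ≈ 1.84 d; minimum DO ≈ 2.59 mg/L

Mixed DO = (11.1×8.64 + 2.58×1.93)/(11.1+2.58) = 100.9/13.68 = 7.375 mg/L.
Mixed L₀ = (11.1×1.51 + 2.58×147)/(13.68) = 396.0/13.68 = 28.95 mg/L.
Initial deficit D₀ = C_s − DO₀ = 10.2 − 7.375 = 2.825 mg/L.
t_c = (1/0.3570) ln[(0.659/0.302)(1 − 2.825×0.3570/(0.302×28.95))] = 2.801 × ln(1.930) = 1.842 d.
D_c = (0.302/0.659) × 28.95 × e^(−0.302×1.842) = 0.4583 × 28.95 × 0.5733 = 7.605 mg/L.
Minimum DO = 10.2 − 7.605 = 2.595 mg/L.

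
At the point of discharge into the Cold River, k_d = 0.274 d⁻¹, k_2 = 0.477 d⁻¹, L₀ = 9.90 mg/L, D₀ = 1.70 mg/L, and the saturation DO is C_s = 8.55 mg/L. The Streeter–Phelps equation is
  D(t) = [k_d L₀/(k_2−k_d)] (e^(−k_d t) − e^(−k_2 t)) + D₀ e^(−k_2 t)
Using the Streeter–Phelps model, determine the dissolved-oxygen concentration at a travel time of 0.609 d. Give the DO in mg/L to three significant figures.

DO ≈ 5.96 mg/L

k_d L₀/(k_2−k_d) = 0.274×9.90/(0.477−0.274) = 2.713/0.2030 = 13.36 mg/L.
e^(−k_d t) = e^(−0.274×0.6090) = 0.8463; e^(−k_2 t) = e^(−0.477×0.6090) = 0.7479.
D = 13.36 × (0.8463 − 0.7479) + 1.70 × 0.7479 = 1.315 + 1.271 = 2.587 mg/L.
DO = C_s − D = 8.55 − 2.587 = 5.963 mg/L.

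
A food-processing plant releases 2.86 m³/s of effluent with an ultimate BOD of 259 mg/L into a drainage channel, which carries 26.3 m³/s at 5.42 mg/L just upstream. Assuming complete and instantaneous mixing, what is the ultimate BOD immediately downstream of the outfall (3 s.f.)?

30.3 mg/L

Flow-weighted mixing: C = (Q_r C_r + Q_w C_w)/(Q_r + Q_w)
= (26.3×5.42 + 2.86×259)/(26.3 + 2.86) = 883.3/29.16 = 30.29 mg/L.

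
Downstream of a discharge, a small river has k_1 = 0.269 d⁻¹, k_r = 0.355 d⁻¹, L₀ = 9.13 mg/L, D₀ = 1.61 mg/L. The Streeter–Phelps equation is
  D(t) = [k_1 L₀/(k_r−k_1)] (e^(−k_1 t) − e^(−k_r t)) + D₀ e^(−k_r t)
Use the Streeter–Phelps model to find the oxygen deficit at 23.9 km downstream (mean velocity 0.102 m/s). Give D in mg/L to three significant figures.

D ≈ 3.48 mg/L

Travel time t = x/v = 23.9 km / (0.102 m/s) = 23900 m / 0.102 m/s = 234300 s = 2.712 d.
k_1 L₀/(k_r−k_1) = 0.269×9.13/(0.355−0.269) = 2.456/0.08600 = 28.56 mg/L.
e^(−k_1 t) = e^(−0.269×2.712) = 0.4821; e^(−k_r t) = e^(−0.355×2.712) = 0.3818.
D = 28.56 × (0.4821 − 0.3818) + 1.61 × 0.3818 = 2.864 + 0.6148 = 3.479 mg/L.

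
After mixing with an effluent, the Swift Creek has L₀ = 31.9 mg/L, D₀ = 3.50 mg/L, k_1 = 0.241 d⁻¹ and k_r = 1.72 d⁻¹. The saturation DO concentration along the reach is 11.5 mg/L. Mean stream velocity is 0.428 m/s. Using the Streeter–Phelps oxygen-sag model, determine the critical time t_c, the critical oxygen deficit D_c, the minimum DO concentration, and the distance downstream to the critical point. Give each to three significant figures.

With k_r/k_1 = 7.137 and 1 − D₀(k_r−k_1)/(k_1 L₀) = 0.3267,
t_c = ln(7.137 × 0.3267) / (1.72 − 0.241) = ln(2.331) / 1.479 = 0.8465/1.479 = 0.5723 d.
L(t_c) = L₀ e^(−k_1 t_c) = 31.9 × 0.8712 = 27.79 mg/L, and at the critical point k_r D_c = k_1 L, so D_c = (0.241/1.72) × 27.79 = 3.894 mg/L.
Minimum DO = C_s − D_c = 11.5 − 3.894 = 7.606 mg/L.
x_c = v t_c = 0.428 m/s × 0.5723 d × 86400 s/d = 21160 m ≈ 21.2 km.

t_c ≈ 0.572 d; D_c ≈ 3.89 mg/L; min DO ≈ 7.61 mg/L; x_c ≈ 21.2 km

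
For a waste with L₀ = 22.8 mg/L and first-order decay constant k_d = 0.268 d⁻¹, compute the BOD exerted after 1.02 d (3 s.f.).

y_t = L₀(1 − e^(−k_d t)) = 22.8 × (1 − e^(−0.268×1.02))
= 22.8 × (1 − 0.7608) = 22.8 × 0.2392 = 5.453 mg/L.

y ≈ 5.45 mg/L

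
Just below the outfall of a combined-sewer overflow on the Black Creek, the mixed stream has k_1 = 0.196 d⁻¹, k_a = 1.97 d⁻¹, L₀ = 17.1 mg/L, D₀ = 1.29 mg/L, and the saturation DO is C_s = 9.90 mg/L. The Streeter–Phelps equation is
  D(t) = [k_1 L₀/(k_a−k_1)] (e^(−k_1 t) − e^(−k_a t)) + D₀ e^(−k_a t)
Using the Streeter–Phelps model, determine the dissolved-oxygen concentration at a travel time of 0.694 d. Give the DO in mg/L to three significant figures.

DO ≈ 8.40 mg/L

k_1 L₀/(k_a−k_1) = 0.196×17.1/(1.97−0.196) = 3.352/1.774 = 1.889 mg/L.
e^(−k_1 t) = e^(−0.196×0.6940) = 0.8728; e^(−k_a t) = e^(−1.97×0.6940) = 0.2548.
D = 1.889 × (0.8728 − 0.2548) + 1.29 × 0.2548 = 1.168 + 0.3287 = 1.496 mg/L.
DO = C_s − D = 9.90 − 1.496 = 8.404 mg/L.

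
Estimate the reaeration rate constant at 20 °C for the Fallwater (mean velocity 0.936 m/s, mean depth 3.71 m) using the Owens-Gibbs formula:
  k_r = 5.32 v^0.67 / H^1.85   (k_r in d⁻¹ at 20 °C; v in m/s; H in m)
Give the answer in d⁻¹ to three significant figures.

k_r = 5.32 × 0.936^0.67 / 3.71^1.85 = 5.32 × 0.9567 / 11.31 = 0.4501 d⁻¹.

k_r ≈ 0.450 d⁻¹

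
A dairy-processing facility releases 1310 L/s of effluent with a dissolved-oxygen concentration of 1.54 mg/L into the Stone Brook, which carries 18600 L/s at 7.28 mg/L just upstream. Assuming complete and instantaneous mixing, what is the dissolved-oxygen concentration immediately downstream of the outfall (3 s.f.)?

6.90 mg/L

Flow-weighted mixing: C = (Q_r C_r + Q_w C_w)/(Q_r + Q_w)
= (18600×7.28 + 1310×1.54)/(18600 + 1310) = 137400/19910 = 6.902 mg/L.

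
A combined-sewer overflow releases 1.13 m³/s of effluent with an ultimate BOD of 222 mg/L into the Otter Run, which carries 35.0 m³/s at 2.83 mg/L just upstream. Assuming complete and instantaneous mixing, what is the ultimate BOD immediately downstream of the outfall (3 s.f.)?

9.68 mg/L

Flow-weighted mixing: C = (Q_r C_r + Q_w C_w)/(Q_r + Q_w)
= (35.0×2.83 + 1.13×222)/(35.0 + 1.13) = 349.9/36.13 = 9.685 mg/L.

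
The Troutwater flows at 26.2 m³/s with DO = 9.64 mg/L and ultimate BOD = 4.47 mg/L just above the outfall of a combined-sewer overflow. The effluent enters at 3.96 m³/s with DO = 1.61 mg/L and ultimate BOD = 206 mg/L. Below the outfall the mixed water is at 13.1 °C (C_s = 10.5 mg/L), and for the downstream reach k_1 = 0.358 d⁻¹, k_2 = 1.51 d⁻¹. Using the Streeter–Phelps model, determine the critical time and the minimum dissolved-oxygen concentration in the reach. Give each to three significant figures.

Mixed DO = (26.2×9.64 + 3.96×1.61)/(26.2+3.96) = 258.9/30.16 = 8.586 mg/L.
Mixed L₀ = (26.2×4.47 + 3.96×206)/(30.16) = 932.9/30.16 = 30.93 mg/L.
Initial deficit D₀ = C_s − DO₀ = 10.5 − 8.586 = 1.914 mg/L.
t_c = (1/1.152) ln[(1.51/0.358)(1 − 1.914×1.152/(0.358×30.93))] = 0.8681 × ln(3.378) = 1.057 d.
D_c = (0.358/1.51) × 30.93 × e^(−0.358×1.057) = 0.2371 × 30.93 × 0.6850 = 5.024 mg/L.
Minimum DO = 10.5 − 5.024 = 5.476 mg/L.

t_c ≈ 1.06 d; minimum DO ≈ 5.48 mg/L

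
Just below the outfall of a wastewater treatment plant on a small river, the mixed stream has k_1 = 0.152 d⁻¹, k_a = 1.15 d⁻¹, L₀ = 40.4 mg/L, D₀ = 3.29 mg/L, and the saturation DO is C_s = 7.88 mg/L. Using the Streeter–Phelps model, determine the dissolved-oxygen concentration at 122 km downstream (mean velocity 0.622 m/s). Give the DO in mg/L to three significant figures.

Travel time t = x/v = 122 km / (0.622 m/s) = 122000 m / 0.622 m/s = 196100 s = 2.270 d.
k_1 L₀/(k_a−k_1) = 0.152×40.4/(1.15−0.152) = 6.141/0.9980 = 6.153 mg/L.
e^(−k_1 t) = e^(−0.152×2.270) = 0.7082; e^(−k_a t) = e^(−1.15×2.270) = 0.07348.
D = 6.153 × (0.7082 − 0.07348) + 3.29 × 0.07348 = 3.905 + 0.2418 = 4.147 mg/L.
DO = C_s − D = 7.88 − 4.147 = 3.733 mg/L.

DO ≈ 3.73 mg/L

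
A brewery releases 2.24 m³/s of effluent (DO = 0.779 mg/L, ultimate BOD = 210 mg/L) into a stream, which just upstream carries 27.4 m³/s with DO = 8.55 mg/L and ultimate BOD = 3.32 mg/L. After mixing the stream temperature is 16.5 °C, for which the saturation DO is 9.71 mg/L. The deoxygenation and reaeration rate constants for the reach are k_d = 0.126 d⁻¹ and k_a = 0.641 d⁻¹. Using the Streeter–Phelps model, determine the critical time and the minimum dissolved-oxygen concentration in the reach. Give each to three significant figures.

Mixed DO = (27.4×8.55 + 2.24×0.779)/(27.4+2.24) = 236.0/29.64 = 7.963 mg/L.
Mixed L₀ = (27.4×3.32 + 2.24×210)/(29.64) = 561.4/29.64 = 18.94 mg/L.
Initial deficit D₀ = C_s − DO₀ = 9.71 − 7.963 = 1.747 mg/L.
t_c = (1/0.5150) ln[(0.641/0.126)(1 − 1.747×0.5150/(0.126×18.94))] = 1.942 × ln(3.169) = 2.240 d.
D_c = (0.126/0.641) × 18.94 × e^(−0.126×2.240) = 0.1966 × 18.94 × 0.7541 = 2.808 mg/L.
Minimum DO = 9.71 − 2.808 = 6.902 mg/L.

t_c ≈ 2.24 d; minimum DO ≈ 6.90 mg/L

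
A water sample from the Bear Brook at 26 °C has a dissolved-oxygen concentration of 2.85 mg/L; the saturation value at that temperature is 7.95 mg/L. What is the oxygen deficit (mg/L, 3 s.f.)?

D ≈ 5.10 mg/L

D = C_s − C = 7.95 − 2.85 = 5.10 mg/L.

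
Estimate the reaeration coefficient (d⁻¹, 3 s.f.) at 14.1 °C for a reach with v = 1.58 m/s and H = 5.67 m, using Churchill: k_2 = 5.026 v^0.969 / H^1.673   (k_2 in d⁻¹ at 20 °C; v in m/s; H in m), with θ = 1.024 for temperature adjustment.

k_2 ≈ 0.373 d⁻¹

k_2(20) = 5.026 × 1.58^0.969 / 5.67^1.673 = 5.026 × 1.558 / 18.23 = 0.4295 d⁻¹.
k_2(14.1) = 0.4295 × 1.024^(14.1−20) = 0.4295 × 0.8694 = 0.3734 d⁻¹.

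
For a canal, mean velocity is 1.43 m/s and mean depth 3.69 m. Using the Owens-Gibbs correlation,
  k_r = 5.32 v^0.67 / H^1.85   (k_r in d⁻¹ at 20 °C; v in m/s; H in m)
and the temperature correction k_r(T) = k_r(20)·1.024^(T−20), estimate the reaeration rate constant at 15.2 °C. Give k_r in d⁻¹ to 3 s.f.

k_r ≈ 0.539 d⁻¹

k_r(20) = 5.32 × 1.43^0.67 / 3.69^1.85 = 5.32 × 1.271 / 11.19 = 0.6039 d⁻¹.
k_r(15.2) = 0.6039 × 1.024^(15.2−20) = 0.6039 × 0.8924 = 0.5389 d⁻¹.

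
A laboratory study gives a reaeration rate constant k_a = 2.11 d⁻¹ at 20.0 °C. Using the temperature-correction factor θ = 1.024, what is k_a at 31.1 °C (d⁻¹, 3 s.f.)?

k_a(T₂) = k_a(T₁) · θ^(T₂−T₁) = 2.11 × 1.024^(31.1−20.0)
= 2.11 × 1.024^11.1 = 2.11 × 1.301 = 2.745 d⁻¹.

k_a ≈ 2.75 d⁻¹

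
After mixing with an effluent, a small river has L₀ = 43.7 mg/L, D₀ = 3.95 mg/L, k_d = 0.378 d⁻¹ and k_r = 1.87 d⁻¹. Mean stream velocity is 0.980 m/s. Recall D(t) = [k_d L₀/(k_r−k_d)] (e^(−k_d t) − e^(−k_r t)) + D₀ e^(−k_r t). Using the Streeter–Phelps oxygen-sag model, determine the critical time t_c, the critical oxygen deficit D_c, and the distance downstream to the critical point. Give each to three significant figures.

t_c ≈ 0.776 d; D_c ≈ 6.59 mg/L; x_c ≈ 65.7 km

t_c = [1/(k_r−k_d)] ln[(k_r/k_d)(1 − D₀(k_r−k_d)/(k_d L₀))]
= [1/(1.87−0.378)] ln[(1.87/0.378)(1 − 3.95×1.492/(0.378×43.7))]
= (1/1.492) ln[4.947 × 0.6432] = 0.6702 × ln(3.182) = 0.6702 × 1.158 = 0.7758 d.
D_c = (k_d/k_r) L₀ e^(−k_d t_c) = (0.378/1.87) × 43.7 × e^(−0.378×0.7758) = 0.2021 × 43.7 × 0.7458 = 6.588 mg/L.
x_c = v t_c = 0.980 m/s × 0.7758 d × 86400 s/d = 65690 m ≈ 65.7 km.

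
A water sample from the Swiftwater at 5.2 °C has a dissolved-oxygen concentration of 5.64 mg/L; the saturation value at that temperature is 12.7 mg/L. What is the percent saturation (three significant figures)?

% saturation = C/C_s × 100 = 5.64/12.7 × 100 = 44.4 %.

44.4 % saturation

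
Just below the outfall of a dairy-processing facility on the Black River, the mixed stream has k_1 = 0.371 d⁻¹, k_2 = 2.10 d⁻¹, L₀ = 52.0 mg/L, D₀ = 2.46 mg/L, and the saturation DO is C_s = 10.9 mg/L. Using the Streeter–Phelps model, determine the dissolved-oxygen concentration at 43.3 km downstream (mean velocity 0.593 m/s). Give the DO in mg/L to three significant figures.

DO ≈ 4.22 mg/L

Travel time t = x/v = 43.3 km / (0.593 m/s) = 43300 m / 0.593 m/s = 73020 s = 0.8451 d.
k_1 L₀/(k_2−k_1) = 0.371×52.0/(2.10−0.371) = 19.29/1.729 = 11.16 mg/L.
e^(−k_1 t) = e^(−0.371×0.8451) = 0.7309; e^(−k_2 t) = e^(−2.10×0.8451) = 0.1695.
D = 11.16 × (0.7309 − 0.1695) + 2.46 × 0.1695 = 6.263 + 0.4170 = 6.680 mg/L.
DO = C_s − D = 10.9 − 6.680 = 4.220 mg/L.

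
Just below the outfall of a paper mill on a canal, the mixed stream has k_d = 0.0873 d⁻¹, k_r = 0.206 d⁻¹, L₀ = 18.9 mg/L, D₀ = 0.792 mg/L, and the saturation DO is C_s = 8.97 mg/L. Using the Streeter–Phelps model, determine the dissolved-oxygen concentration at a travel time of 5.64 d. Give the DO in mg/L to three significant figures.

k_d L₀/(k_r−k_d) = 0.0873×18.9/(0.206−0.0873) = 1.650/0.1187 = 13.90 mg/L.
e^(−k_d t) = e^(−0.0873×5.640) = 0.6112; e^(−k_r t) = e^(−0.206×5.640) = 0.3129.
D = 13.90 × (0.6112 − 0.3129) + 0.792 × 0.3129 = 4.146 + 0.2478 = 4.394 mg/L.
DO = C_s − D = 8.97 − 4.394 = 4.576 mg/L.

DO ≈ 4.58 mg/L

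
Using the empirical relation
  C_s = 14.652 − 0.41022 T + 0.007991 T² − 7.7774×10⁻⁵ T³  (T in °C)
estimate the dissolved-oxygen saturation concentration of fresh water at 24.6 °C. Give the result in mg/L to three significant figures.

C_s ≈ 8.24 mg/L

C_s = 14.652 − 0.41022×24.6 + 0.007991×24.6² − 7.7774×10⁻⁵×24.6³ = 8.239 mg/L.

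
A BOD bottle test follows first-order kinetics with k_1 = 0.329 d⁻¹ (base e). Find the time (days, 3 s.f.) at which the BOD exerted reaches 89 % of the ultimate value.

y/L₀ = 1 − e^(−k_1 t) = 0.89 ⇒ e^(−k_1 t) = 0.110
t = −ln(0.110) / 0.329 = 2.207 / 0.329 = 6.709 d.

t ≈ 6.71 d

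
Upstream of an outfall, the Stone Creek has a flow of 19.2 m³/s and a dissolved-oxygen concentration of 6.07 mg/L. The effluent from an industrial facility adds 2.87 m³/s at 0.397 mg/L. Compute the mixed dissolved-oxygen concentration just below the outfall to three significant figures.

Flow-weighted mixing: C = (Q_r C_r + Q_w C_w)/(Q_r + Q_w)
= (19.2×6.07 + 2.87×0.397)/(19.2 + 2.87) = 117.7/22.07 = 5.332 mg/L.

5.33 mg/L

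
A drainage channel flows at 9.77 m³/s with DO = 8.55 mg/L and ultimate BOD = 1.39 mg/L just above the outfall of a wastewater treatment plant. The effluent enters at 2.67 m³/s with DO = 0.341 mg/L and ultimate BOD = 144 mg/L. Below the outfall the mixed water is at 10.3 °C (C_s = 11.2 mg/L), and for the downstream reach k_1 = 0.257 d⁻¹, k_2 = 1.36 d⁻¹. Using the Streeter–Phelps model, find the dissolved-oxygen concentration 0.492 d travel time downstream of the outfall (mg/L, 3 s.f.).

DO ≈ 6.19 mg/L

Mixed DO = (9.77×8.55 + 2.67×0.341)/(9.77+2.67) = 84.44/12.44 = 6.788 mg/L.
Mixed L₀ = (9.77×1.39 + 2.67×144)/(12.44) = 398.1/12.44 = 32.00 mg/L.
Initial deficit D₀ = C_s − DO₀ = 11.2 − 6.788 = 4.412 mg/L.
D(0.492) = [0.257×32.00/(1.36−0.257)](e^(−0.257×0.492) − e^(−1.36×0.492)) + 4.412 e^(−1.36×0.492)
= 7.456 × (0.8812 − 0.5122) + 4.412 × 0.5122 = 5.011 mg/L.
DO = 11.2 − 5.011 = 6.189 mg/L.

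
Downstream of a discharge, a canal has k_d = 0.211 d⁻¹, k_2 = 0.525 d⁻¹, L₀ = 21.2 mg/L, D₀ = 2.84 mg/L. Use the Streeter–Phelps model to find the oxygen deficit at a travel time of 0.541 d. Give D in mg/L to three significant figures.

D ≈ 4.12 mg/L

k_d L₀/(k_2−k_d) = 0.211×21.2/(0.525−0.211) = 4.473/0.3140 = 14.25 mg/L.
e^(−k_d t) = e^(−0.211×0.5410) = 0.8921; e^(−k_2 t) = e^(−0.525×0.5410) = 0.7527.
D = 14.25 × (0.8921 − 0.7527) + 2.84 × 0.7527 = 1.986 + 2.138 = 4.123 mg/L.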